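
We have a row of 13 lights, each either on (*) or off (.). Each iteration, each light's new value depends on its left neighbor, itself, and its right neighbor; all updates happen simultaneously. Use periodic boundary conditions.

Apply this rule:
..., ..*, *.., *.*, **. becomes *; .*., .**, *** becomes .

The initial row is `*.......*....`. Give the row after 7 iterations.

iteration 1: .*******.****
iteration 2: *......**...*
iteration 3: *******.****.
iteration 4: ......**...**
iteration 5: ******.****.*
iteration 6: .....**...**.
iteration 7: *****.****.**

*****.****.**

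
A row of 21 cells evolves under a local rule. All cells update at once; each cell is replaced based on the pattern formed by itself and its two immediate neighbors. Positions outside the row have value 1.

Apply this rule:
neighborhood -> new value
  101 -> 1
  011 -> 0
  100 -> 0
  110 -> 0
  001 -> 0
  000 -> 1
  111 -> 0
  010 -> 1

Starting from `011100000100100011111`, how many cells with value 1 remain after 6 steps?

9

step 1: 100001110100101000000
step 2: 001100001100111011110
step 3: 000001100000000100001
step 4: 011100001111110101100
step 5: 100001100000001110000
step 6: 001100001111100000110
count of 1: 9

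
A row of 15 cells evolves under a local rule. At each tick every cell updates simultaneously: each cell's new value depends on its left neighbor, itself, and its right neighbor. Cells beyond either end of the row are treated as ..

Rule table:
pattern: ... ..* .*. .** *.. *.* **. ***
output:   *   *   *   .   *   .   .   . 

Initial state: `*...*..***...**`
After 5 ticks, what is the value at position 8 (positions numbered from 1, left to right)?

.

*******...***..
.......***...**
*******...***..  (repeats tick 1; period 2)
tick 5: *******...***..
position 8 holds .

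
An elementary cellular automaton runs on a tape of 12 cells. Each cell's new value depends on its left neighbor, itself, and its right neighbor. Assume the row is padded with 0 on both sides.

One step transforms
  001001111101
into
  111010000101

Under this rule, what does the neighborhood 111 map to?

At position 6 the neighborhood is 111; the next row has 0 there.

0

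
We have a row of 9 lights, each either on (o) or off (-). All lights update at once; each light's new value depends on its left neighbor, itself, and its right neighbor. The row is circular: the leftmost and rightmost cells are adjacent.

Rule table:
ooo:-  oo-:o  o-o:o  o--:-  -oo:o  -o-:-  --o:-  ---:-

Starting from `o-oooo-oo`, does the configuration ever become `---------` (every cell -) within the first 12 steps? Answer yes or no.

step 1: ooo--ooo-
step 2: o-o--o-oo
step 3: oo----oo-
step 4: oo----ooo
step 5: -o----o--
step 6: ---------
all cells are - at step 6

yes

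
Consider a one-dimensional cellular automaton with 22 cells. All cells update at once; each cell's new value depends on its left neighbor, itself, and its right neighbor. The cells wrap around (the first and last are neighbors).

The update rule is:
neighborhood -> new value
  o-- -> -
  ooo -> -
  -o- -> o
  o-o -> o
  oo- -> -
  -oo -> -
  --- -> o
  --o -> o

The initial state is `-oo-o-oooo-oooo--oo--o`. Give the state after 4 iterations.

o--ooo----o-----o---oo
--o----oooo-ooooo-oo--
ooo-ooo----o-----o---o
---o----oooo-ooooo-oo-

---o----oooo-ooooo-oo-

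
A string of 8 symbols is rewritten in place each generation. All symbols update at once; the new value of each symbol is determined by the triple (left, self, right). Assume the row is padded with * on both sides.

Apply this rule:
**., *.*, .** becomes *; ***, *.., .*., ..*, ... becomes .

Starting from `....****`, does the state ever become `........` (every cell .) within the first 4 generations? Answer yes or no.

yes

....*...
........
all cells are . at generation 2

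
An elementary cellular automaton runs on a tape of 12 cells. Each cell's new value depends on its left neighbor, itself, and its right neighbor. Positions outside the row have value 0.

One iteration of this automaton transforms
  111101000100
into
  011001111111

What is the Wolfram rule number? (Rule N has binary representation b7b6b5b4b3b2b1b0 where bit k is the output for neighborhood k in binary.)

position 1: 111 → 1  (bit 7 = 1)
position 3: 110 → 0  (bit 6 = 0)
position 4: 101 → 0  (bit 5 = 0)
position 6: 100 → 1  (bit 4 = 1)
position 0: 011 → 0  (bit 3 = 0)
position 5: 010 → 1  (bit 2 = 1)
position 8: 001 → 1  (bit 1 = 1)
position 7: 000 → 1  (bit 0 = 1)
bits b7..b0 = 10010111 = 151

151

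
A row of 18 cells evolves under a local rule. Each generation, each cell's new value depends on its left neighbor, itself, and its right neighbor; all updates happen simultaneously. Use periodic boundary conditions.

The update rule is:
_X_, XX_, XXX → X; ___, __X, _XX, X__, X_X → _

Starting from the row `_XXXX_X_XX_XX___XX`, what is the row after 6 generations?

generation 1: __XXX_X__X__X____X
generation 2: ___XX_X__X__X____X
generation 3: ____X_X__X__X____X
generation 4: ____X_X__X__X____X  (fixed point — unchanged through generation 6)

____X_X__X__X____X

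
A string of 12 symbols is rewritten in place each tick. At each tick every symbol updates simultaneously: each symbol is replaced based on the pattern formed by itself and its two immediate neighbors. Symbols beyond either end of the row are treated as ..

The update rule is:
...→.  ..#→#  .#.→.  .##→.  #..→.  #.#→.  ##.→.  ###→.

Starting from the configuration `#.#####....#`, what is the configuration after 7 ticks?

....#.......

tick 1: ..........#.
tick 2: .........#..
tick 3: ........#...
tick 4: .......#....
tick 5: ......#.....
tick 6: .....#......
tick 7: ....#.......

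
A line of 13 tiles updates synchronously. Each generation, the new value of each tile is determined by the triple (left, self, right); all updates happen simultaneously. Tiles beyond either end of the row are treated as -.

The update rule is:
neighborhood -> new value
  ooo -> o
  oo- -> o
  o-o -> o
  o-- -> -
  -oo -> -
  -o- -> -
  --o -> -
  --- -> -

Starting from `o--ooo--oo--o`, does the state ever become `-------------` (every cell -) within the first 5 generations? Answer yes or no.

yes

----oo---o---
-----o-------
-------------
all cells are - at generation 3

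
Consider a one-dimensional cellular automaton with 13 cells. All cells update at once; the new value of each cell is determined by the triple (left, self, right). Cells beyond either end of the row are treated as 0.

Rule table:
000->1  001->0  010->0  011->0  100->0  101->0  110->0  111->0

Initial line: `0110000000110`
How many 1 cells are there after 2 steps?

0000111110000
1110000000111
count of 1: 6

6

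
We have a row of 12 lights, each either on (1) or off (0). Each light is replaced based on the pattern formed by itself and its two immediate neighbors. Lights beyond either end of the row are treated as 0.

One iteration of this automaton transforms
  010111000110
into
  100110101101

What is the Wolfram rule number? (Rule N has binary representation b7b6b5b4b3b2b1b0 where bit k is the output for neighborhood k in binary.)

154

position 4: 111 → 1  (bit 7 = 1)
position 5: 110 → 0  (bit 6 = 0)
position 2: 101 → 0  (bit 5 = 0)
position 6: 100 → 1  (bit 4 = 1)
position 3: 011 → 1  (bit 3 = 1)
position 1: 010 → 0  (bit 2 = 0)
position 0: 001 → 1  (bit 1 = 1)
position 7: 000 → 0  (bit 0 = 0)
bits b7..b0 = 10011010 = 154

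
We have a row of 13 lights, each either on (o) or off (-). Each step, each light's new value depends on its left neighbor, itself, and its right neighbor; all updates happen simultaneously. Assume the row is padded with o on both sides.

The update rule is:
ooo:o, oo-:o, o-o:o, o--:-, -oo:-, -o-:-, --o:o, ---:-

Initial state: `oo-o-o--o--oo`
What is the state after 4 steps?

step 1: ooo-o--o--o-o
step 2: oooo--o--o-o-
step 3: oooo-o--o-o-o
step 4: ooooo--o-o-o-

ooooo--o-o-o-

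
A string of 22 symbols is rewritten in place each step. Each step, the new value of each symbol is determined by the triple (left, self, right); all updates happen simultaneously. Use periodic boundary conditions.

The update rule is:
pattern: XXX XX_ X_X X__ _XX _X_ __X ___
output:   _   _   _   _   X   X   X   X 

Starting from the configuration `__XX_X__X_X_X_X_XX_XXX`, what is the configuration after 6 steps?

_XX__X_XX_X_X_X_X__X__
XX__XX_X__X_X_X_X_XX_X
___XX__X_XX_X_X_X_X__X
_XXX__XX_X__X_X_X_X_XX
_X___XX__X_XX_X_X_X_X_
XX_XXX__XX_X__X_X_X_X_

XX_XXX__XX_X__X_X_X_X_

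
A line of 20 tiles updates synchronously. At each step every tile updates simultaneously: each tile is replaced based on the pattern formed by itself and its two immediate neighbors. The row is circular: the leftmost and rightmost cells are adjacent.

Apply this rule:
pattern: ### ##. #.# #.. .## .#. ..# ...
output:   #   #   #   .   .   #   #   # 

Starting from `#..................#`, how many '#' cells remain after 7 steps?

19

#.#################.
##.#################
###.################
####.###############
#####.##############
######.#############
#######.############
count of #: 19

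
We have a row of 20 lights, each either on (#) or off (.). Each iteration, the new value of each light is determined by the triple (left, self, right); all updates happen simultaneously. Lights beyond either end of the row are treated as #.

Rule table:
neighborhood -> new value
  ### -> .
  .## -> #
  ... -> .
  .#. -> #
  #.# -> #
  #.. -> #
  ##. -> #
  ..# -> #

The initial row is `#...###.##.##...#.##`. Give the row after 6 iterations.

iteration 1: ##.##.########.####.
iteration 2: .######......###..##
iteration 3: ##....##....##.####.
iteration 4: .##..####..#####..##
iteration 5: ######..####...####.
iteration 6: .....####..##.##..##

.....####..##.##..##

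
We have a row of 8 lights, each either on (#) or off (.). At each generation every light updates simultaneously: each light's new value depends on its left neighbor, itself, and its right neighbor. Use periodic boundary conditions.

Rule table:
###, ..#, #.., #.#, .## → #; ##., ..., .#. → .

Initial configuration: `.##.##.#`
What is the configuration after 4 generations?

##.#.##.

##.##.#.
#.##.#.#
.##.#.##
##.#.##.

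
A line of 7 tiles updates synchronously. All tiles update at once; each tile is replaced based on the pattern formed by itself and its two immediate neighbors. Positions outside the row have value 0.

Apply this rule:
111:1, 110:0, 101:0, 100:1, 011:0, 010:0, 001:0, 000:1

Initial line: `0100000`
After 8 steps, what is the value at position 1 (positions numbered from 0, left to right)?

0011111
1001110
0100101
0010000
1001111
0100110
0010001
1001100
position 1 holds 0

0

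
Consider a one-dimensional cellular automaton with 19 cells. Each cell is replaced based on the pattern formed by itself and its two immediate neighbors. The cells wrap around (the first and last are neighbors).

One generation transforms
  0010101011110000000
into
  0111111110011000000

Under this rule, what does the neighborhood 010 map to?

At position 2 the neighborhood is 010; the next row has 1 there.

1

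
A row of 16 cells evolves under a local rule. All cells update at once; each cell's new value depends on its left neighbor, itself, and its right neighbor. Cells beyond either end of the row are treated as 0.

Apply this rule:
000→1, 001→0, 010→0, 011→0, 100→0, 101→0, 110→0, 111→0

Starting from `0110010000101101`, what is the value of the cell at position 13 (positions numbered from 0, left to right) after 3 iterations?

0

0000000110000000
1111110000111111
0000000110000000
position 13 holds 0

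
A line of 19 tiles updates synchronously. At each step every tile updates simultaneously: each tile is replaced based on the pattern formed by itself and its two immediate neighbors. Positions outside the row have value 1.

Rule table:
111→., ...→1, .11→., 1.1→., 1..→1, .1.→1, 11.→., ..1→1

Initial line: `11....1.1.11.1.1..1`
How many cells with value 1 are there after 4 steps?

8

..11111.1....1.111.
11......111111.....
..111111......11111
11......111111.....
count of 1: 8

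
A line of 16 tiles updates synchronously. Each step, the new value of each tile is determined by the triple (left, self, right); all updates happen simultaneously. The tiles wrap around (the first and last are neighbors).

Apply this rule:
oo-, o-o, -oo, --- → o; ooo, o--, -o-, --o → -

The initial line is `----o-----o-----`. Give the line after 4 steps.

step 1: ooo---ooo---oooo
step 2: --o-o-o-o-o-o---
step 3: o--o-o-o-o-o--oo
step 4: o---o-o-o-o---o-

o---o-o-o-o---o-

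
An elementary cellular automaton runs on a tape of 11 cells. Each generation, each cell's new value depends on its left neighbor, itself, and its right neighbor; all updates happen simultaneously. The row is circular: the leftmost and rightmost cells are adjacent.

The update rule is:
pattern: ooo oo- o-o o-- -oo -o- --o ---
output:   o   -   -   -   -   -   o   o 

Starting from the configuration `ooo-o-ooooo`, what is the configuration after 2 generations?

o--oooo-ooo

oo-----oooo
o--oooo-ooo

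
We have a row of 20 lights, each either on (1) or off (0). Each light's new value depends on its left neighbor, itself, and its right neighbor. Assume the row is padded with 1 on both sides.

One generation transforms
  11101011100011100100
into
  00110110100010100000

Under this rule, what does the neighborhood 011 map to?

1

At position 6 the neighborhood is 011; the next row has 1 there.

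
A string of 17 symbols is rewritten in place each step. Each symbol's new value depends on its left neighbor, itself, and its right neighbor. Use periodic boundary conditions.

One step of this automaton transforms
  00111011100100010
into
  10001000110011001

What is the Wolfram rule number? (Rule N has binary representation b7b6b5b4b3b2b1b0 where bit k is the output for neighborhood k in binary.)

position 3: 111 → 0  (bit 7 = 0)
position 4: 110 → 1  (bit 6 = 1)
position 5: 101 → 0  (bit 5 = 0)
position 9: 100 → 1  (bit 4 = 1)
position 2: 011 → 0  (bit 3 = 0)
position 11: 010 → 0  (bit 2 = 0)
position 1: 001 → 0  (bit 1 = 0)
position 0: 000 → 1  (bit 0 = 1)
bits b7..b0 = 01010001 = 81

81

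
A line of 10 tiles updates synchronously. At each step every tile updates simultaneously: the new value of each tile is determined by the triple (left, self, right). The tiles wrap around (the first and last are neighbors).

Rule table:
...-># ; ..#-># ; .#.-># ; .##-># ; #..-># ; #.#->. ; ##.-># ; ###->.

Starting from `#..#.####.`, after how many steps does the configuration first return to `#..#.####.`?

####.#..#.
#..#.####.

2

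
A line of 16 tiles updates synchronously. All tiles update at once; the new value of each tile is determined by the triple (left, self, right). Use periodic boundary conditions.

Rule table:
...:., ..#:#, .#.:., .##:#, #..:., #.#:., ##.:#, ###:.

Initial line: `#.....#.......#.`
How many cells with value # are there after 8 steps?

2

.....#.......#..
....#.......#...
...#.......#....
..#.......#.....
.#.......#......
#.......#.......
.......#.......#
......#.......#.
count of #: 2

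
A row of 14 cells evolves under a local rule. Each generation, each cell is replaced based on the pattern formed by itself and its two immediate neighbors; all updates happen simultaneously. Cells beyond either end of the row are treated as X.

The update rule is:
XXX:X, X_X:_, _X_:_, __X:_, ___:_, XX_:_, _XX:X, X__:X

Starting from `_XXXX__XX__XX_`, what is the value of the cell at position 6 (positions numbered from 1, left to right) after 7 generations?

_

_XXX_X_X_X_X__
_XX_________X_
_X_X__________
____X_________
X____X________
_X____X_______
__X____X______
position 6 holds _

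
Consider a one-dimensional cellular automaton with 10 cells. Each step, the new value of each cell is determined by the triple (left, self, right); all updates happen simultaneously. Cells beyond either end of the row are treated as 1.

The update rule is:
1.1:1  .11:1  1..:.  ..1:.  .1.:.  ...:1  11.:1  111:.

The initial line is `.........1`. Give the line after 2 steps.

.1111111.1
11.....111

11.....111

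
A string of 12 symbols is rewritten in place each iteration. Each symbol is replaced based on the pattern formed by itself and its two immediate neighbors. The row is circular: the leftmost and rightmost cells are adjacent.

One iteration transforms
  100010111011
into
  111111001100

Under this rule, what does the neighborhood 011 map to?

0

At position 6 the neighborhood is 011; the next row has 0 there.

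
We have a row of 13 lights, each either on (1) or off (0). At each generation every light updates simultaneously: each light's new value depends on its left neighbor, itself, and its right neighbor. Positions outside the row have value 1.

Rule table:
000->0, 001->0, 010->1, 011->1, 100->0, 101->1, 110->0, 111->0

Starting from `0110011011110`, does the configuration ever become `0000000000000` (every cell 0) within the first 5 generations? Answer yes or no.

generation 1: 1100010110001
generation 2: 0000011100001
generation 3: 0000010000001
generation 4: 0000010000001  (fixed point — unchanged through generation 5)
generation 5 is 0000010000001, still not uniform 0

no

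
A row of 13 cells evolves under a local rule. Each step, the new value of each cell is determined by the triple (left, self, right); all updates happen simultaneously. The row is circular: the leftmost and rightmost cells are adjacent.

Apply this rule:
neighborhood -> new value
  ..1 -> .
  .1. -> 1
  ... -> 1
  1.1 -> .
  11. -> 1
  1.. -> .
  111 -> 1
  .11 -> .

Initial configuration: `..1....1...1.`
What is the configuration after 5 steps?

1.1..1.1.1.1.

step 1: 1.1.11.1.1.1.
step 2: 1.1..1.1.1.1.
step 3: 1.1..1.1.1.1.  (fixed point — unchanged through step 5)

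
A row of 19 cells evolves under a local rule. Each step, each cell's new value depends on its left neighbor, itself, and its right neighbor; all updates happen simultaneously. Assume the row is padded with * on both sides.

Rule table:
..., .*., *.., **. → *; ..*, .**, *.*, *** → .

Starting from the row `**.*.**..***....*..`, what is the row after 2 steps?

.*.*..**...****.**.
.*.**..***....*..*.

.*.**..***....*..*.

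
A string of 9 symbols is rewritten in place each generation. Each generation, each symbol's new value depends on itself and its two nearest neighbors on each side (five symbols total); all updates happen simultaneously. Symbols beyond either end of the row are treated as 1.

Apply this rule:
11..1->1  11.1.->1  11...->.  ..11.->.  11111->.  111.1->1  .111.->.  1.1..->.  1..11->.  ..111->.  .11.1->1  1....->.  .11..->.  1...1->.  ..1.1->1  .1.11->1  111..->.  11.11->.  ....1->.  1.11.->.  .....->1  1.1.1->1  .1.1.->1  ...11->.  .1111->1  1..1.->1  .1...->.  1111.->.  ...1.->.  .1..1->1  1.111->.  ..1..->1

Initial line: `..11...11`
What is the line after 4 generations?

1.......1
...111...
.........
..11111..

..11111..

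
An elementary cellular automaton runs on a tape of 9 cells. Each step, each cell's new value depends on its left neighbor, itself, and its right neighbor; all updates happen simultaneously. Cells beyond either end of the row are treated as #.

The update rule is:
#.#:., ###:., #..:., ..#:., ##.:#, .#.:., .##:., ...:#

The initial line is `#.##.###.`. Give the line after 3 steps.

#.##...#.

step 1: #..#...#.
step 2: #....#...
step 3: #.##...#.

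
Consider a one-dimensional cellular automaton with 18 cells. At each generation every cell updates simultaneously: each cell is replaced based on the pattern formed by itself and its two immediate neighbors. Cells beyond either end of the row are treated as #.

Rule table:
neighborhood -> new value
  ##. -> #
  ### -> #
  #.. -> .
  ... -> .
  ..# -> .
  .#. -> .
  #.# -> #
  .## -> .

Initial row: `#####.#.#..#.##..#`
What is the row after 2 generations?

######.#....#.#...
#######......#....

#######......#....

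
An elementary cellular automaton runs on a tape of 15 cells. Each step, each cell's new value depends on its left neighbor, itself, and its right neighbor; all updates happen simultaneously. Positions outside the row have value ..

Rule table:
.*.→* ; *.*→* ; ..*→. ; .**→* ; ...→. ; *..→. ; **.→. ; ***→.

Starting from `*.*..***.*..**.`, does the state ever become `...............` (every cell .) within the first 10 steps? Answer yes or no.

no

***..*..**..*..
*....*..*...*..
*....*..*...*..  (fixed point — unchanged through step 10)
step 10 is *....*..*...*.., still not uniform .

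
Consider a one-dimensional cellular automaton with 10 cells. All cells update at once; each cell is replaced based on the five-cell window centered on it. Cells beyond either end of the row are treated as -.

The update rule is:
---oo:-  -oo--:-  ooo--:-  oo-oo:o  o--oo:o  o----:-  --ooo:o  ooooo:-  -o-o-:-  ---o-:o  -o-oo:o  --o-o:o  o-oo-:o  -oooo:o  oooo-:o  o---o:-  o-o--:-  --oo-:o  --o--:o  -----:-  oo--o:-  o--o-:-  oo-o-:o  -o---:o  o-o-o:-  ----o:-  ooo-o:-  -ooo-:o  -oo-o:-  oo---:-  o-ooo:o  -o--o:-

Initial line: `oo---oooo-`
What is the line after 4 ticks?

oo--ooo---

o----ooo--
oo---oo---
o----o----
oo--ooo---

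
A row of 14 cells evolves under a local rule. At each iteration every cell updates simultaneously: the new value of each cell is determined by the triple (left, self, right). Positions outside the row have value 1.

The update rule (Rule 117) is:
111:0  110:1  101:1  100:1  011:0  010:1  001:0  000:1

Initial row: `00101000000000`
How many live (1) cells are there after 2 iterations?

10111111111110
11000000000011
count of 1: 4

4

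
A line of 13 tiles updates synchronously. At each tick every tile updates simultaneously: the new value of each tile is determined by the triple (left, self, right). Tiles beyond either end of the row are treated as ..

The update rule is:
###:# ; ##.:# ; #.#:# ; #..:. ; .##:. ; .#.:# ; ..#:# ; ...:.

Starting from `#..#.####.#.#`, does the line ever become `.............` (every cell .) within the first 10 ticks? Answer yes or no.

#.###.#######
##.###.######
.##.###.#####
#.##.###.####
##.##.###.###
.##.##.###.##
#.##.##.###.#
##.##.##.####
.##.##.##.###
#.##.##.##.##
tick 10 is #.##.##.##.##, still not uniform .

no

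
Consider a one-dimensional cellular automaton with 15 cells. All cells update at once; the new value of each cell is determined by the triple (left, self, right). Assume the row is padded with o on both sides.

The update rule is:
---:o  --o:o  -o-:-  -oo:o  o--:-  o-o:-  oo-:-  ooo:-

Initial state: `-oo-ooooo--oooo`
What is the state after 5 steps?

step 1: -o--o-----oo---
step 2: ---o--ooooo--oo
step 3: -oo--oo-----oo-
step 4: -o--oo--ooooo--
step 5: ---oo--oo-----o

---oo--oo-----o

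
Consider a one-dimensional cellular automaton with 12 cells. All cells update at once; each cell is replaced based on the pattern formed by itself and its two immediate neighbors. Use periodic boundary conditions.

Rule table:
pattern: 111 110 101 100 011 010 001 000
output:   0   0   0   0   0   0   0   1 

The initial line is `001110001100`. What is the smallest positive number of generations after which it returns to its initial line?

2

generation 1: 100000100001
generation 2: 001110001100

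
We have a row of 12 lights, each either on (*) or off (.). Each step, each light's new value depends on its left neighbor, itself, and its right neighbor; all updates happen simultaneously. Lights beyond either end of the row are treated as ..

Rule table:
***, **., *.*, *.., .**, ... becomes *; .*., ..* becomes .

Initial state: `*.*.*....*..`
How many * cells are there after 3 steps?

step 1: .*.*.***..**
step 2: ..*.*****.**
step 3: *..*********
count of *: 10

10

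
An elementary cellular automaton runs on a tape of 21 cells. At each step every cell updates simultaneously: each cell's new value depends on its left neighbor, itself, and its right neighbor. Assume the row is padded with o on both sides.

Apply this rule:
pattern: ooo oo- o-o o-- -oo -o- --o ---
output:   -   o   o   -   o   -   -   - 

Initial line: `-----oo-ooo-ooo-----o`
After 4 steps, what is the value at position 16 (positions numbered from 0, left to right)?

-

-----oooo-ooo-o-----o
-----o--ooo-oo------o
--------o-oooo------o
---------oo--o------o
position 16 holds -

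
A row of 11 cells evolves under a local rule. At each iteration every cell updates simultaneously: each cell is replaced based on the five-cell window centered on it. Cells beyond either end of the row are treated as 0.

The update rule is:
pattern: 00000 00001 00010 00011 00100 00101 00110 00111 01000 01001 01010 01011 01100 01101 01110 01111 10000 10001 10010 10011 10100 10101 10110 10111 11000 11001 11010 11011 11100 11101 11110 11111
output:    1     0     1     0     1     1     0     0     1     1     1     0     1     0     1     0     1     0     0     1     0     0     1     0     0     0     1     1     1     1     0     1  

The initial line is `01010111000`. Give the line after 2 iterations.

01100000111

11100011011
01100000111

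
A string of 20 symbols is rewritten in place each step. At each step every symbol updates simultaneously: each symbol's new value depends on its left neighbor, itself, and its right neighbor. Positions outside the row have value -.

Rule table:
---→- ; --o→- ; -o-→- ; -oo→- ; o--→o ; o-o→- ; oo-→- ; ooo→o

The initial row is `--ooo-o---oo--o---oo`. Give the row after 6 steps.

step 1: ---o---o----o--o----
step 2: ----o---o----o--o---
step 3: -----o---o----o--o--
step 4: ------o---o----o--o-
step 5: -------o---o----o--o
step 6: --------o---o----o--

--------o---o----o--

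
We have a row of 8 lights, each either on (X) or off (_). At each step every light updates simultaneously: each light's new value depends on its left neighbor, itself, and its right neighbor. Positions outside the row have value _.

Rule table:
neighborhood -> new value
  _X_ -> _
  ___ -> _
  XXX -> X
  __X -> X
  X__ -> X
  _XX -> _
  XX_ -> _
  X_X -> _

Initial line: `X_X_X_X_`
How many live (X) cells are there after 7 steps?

4

_______X
______X_
_____X_X
____X___
___X_X__
__X___X_
_X_X_X_X
count of X: 4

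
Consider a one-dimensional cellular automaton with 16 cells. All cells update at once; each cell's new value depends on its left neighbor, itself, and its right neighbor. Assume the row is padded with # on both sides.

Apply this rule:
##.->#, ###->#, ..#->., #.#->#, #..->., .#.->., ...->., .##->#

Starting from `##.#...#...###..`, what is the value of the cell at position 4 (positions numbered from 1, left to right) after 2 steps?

.

###........###..
###........###..
position 4 holds .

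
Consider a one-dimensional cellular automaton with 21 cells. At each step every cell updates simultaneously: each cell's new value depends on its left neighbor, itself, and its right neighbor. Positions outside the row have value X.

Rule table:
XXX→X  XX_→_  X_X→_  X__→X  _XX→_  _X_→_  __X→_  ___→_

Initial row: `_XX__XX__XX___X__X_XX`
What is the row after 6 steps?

_X__X___X___X___X____

___X___X___X___X____X
X___X___X___X___X____
_X___X___X___X___X___
__X___X___X___X___X__
X__X___X___X___X___X_
_X__X___X___X___X____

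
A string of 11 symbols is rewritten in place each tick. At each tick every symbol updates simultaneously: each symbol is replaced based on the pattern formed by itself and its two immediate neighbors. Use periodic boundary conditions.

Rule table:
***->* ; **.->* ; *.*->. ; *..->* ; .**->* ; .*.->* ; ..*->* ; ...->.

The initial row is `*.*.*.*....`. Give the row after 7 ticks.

*.*.*.*****

*.*.*.**..*
*.*.*.*****
*.*.*.*****  (fixed point — unchanged through tick 7)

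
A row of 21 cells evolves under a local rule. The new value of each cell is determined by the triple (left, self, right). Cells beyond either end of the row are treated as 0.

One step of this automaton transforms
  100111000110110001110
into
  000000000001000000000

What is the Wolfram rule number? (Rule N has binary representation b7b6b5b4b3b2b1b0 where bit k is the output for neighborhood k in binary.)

32

position 4: 111 → 0  (bit 7 = 0)
position 5: 110 → 0  (bit 6 = 0)
position 11: 101 → 1  (bit 5 = 1)
position 1: 100 → 0  (bit 4 = 0)
position 3: 011 → 0  (bit 3 = 0)
position 0: 010 → 0  (bit 2 = 0)
position 2: 001 → 0  (bit 1 = 0)
position 7: 000 → 0  (bit 0 = 0)
bits b7..b0 = 00100000 = 32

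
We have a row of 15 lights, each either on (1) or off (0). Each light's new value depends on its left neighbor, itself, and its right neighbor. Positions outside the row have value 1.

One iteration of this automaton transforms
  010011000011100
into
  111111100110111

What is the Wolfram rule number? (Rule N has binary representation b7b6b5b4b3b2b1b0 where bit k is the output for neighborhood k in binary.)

position 11: 111 → 0  (bit 7 = 0)
position 5: 110 → 1  (bit 6 = 1)
position 0: 101 → 1  (bit 5 = 1)
position 2: 100 → 1  (bit 4 = 1)
position 4: 011 → 1  (bit 3 = 1)
position 1: 010 → 1  (bit 2 = 1)
position 3: 001 → 1  (bit 1 = 1)
position 7: 000 → 0  (bit 0 = 0)
bits b7..b0 = 01111110 = 126

126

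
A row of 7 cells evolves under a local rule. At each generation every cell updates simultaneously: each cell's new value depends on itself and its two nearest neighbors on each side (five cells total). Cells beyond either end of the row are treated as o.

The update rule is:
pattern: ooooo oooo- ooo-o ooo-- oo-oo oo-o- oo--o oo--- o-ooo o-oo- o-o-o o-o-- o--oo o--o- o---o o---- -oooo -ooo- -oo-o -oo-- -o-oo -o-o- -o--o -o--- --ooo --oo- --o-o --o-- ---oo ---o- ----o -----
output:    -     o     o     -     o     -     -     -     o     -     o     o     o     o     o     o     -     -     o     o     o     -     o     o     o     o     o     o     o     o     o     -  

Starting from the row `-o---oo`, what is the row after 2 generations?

-ooooo-
oo--ooo

oo--ooo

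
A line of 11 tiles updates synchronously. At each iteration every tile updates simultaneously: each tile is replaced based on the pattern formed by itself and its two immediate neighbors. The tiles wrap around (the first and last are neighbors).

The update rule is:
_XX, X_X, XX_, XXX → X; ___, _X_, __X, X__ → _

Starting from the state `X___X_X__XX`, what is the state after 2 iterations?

X____X___XX
X________XX

X________XX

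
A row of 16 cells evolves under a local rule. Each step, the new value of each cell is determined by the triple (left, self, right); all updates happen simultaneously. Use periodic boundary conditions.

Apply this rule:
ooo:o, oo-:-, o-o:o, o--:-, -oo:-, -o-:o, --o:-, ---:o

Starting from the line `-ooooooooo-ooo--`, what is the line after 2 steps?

--ooooooo-o-o--o
---ooooo-oooo--o

---ooooo-oooo--o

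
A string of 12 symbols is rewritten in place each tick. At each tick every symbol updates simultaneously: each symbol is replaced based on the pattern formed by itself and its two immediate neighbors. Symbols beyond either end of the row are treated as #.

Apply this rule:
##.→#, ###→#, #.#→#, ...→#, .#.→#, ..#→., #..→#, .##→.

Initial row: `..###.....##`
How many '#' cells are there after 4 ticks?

10

tick 1: #..######..#
tick 2: ##..######..
tick 3: ###..######.
tick 4: ####..######
count of #: 10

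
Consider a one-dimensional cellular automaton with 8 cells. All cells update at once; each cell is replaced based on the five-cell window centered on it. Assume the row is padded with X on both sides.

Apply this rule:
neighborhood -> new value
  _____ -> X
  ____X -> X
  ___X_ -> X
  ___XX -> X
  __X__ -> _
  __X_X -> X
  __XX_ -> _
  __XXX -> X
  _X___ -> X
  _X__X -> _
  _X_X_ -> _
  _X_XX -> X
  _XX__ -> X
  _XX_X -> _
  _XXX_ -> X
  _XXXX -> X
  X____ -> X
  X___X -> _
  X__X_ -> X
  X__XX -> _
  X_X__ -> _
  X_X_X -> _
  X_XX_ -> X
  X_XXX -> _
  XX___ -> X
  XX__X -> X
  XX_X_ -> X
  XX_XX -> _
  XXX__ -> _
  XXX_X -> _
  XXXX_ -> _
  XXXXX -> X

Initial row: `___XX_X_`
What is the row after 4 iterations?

X_X__X_X
_X__XXX_
X___XX__
_X_X_XX_

_X_X_XX_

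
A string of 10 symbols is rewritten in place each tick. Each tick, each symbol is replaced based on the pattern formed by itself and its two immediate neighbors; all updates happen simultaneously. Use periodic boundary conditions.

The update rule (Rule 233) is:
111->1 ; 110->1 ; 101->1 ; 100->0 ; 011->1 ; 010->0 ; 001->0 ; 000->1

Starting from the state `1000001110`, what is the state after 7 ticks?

0011101111
0011111111
0011111111  (fixed point — unchanged through tick 7)

0011111111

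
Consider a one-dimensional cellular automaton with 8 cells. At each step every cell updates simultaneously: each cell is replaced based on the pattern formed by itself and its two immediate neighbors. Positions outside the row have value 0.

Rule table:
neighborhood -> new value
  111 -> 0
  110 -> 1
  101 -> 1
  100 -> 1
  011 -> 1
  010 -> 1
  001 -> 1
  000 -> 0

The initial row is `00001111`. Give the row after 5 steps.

10011111

00011001
00111111
01100001
11110011
10011111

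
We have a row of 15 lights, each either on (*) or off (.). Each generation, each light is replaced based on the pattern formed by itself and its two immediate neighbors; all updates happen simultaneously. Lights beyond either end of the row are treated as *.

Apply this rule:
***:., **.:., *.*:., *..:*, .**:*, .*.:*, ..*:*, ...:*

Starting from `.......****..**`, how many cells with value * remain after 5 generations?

********...***.
........****...
*********...***
.........****..
**********...**
count of *: 12

12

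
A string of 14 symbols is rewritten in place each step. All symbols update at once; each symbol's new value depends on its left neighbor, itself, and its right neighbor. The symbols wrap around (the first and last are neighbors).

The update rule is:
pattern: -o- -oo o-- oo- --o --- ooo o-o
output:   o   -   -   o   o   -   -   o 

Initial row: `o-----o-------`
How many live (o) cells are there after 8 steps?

step 1: o----oo------o
step 2: o---o-o-----o-
step 3: o--oooo----ooo
step 4: o-o---o---o---
step 5: ooo--oo--oo--o
step 6: --o-o-o-o-o-o-
step 7: -oooooooooooo-
step 8: o-----------o-
count of o: 2

2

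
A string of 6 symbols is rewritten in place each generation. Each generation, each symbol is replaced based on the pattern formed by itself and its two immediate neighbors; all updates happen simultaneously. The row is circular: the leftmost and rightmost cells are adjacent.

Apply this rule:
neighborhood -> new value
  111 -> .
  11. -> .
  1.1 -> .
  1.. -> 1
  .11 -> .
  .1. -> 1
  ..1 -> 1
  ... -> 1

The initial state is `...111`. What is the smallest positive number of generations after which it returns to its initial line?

2

generation 1: 111...
generation 2: ...111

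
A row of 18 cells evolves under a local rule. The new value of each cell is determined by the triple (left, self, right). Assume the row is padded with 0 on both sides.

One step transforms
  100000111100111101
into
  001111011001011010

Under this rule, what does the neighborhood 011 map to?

0

At position 6 the neighborhood is 011; the next row has 0 there.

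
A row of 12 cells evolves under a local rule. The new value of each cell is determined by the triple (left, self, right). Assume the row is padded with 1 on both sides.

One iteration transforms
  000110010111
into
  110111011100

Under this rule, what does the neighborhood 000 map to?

At position 1 the neighborhood is 000; the next row has 1 there.

1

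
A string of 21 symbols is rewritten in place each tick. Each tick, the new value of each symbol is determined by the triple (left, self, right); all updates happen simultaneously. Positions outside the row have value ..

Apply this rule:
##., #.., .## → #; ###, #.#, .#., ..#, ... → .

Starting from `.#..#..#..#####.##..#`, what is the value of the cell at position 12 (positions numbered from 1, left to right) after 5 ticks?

..#..#..#.#...#.###..
...#..#....#....#.##.
....#..#....#.....###
.....#..#....#....#.#
......#..#....#......
position 12 holds .

.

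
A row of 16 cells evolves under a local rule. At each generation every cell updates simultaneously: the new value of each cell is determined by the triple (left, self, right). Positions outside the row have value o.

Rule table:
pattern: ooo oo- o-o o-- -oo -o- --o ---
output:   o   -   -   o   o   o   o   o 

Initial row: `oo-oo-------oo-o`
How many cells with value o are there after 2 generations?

generation 1: o--o-oooooooo--o
generation 2: -ooo-ooooooo-ooo
count of o: 13

13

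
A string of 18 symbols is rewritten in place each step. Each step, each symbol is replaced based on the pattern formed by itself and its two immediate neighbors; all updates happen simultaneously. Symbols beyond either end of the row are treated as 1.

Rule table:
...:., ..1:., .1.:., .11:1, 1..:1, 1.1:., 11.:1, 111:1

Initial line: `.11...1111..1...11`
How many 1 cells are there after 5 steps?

.111..11111..1..11
.1111.111111..1.11
.1111.1111111...11
.1111.11111111..11
.1111.111111111.11
count of 1: 15

15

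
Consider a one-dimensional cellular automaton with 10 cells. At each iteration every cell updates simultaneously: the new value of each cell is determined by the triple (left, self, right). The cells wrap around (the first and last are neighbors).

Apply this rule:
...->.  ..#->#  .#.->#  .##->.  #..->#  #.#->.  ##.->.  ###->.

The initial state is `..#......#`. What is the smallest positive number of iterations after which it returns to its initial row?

####....##
....#..#..
...######.
..#......#

4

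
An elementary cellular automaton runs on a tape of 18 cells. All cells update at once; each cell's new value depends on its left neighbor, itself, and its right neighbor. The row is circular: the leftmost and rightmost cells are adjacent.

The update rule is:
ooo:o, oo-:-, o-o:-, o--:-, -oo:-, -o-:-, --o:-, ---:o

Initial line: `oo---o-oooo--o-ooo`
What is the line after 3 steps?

-ooo----oo--oo----

o--o----oo------oo
-----oo----oooo--o
-ooo----oo--oo----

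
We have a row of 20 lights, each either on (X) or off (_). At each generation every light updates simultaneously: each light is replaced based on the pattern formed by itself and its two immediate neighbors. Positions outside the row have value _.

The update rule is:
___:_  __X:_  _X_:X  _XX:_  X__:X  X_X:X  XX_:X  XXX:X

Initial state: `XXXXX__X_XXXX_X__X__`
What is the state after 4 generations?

____XXXXX_XX_XXXXXXX

_XXXXX_XX_XXXXXX_XX_
__XXXXX_XX_XXXXXX_XX
___XXXXX_XX_XXXXXX_X
____XXXXX_XX_XXXXXXX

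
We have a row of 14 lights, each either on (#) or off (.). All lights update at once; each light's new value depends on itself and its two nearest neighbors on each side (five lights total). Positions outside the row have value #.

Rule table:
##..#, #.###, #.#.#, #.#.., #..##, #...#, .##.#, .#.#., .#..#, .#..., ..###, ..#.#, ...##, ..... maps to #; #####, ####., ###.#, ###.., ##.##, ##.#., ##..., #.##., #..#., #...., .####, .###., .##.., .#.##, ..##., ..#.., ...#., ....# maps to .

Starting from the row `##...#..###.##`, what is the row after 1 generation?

...#..###...#.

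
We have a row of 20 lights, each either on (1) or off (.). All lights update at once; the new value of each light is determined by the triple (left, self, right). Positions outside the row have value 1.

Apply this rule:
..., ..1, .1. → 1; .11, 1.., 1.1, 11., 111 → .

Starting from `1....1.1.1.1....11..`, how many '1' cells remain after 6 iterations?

3

..1111.1.1.1.111...1
.1.....1.1.1.....11.
.1.11111.1.1.1111...
.1.......1.1......11
.1.1111111.1.11111..
.1.........1.......1
count of 1: 3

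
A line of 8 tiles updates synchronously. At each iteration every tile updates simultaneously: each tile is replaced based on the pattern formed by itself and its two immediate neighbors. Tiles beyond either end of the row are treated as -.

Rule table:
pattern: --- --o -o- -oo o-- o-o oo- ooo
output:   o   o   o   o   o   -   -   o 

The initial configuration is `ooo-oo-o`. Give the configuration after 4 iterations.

oo--o--o
o-oooooo
o-ooooo-
o-oooo-o

o-oooo-o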